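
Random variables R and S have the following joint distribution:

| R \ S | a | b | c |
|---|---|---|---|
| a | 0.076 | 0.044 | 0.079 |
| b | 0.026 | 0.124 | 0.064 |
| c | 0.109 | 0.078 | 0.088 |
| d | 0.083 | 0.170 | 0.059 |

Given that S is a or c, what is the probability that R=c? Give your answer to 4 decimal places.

0.3373

P(S=a) = 0.076 + 0.026 + 0.109 + 0.083 = 0.294.
P(S=c) = 0.079 + 0.064 + 0.088 + 0.059 = 0.290.
P(S ∈ {a, c}) = 0.294 + 0.290 = 0.584; P(R=c, S ∈ {a, c}) = 0.109 + 0.088 = 0.197.
P(R=c | S ∈ {a, c}) = 0.197/0.584 = 0.3373.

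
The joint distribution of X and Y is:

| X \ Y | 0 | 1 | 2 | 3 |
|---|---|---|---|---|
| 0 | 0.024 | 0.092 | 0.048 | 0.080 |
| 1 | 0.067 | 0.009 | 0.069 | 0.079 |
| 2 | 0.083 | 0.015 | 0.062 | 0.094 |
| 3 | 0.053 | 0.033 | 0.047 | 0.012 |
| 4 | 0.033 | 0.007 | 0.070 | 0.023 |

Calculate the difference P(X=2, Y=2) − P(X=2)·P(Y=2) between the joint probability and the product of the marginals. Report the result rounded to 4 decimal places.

-0.0132

P(X=2) = 0.083 + 0.015 + 0.062 + 0.094 = 0.254.
P(Y=2) = 0.048 + 0.069 + 0.062 + 0.047 + 0.070 = 0.296.
P(X=2, Y=2) − P(X=2)P(Y=2) = 0.062 − 0.254×0.296 = -0.0132.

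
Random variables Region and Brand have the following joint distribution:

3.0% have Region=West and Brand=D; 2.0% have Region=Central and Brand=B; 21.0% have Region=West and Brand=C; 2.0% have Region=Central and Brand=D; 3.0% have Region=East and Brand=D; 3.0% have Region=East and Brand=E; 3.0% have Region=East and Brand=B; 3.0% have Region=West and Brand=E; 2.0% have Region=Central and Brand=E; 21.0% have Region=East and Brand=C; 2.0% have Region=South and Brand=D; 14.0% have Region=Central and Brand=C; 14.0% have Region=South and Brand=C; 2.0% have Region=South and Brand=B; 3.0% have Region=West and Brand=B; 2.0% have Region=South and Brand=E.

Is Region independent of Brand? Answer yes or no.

yes

Every cell satisfies P(Region,Brand) = P(Region)·P(Brand). For instance P(Region=West) = 0.300, P(Brand=B) = 0.100, and 0.300×0.100 = 0.030 matches the joint entry. So Region and Brand are independent.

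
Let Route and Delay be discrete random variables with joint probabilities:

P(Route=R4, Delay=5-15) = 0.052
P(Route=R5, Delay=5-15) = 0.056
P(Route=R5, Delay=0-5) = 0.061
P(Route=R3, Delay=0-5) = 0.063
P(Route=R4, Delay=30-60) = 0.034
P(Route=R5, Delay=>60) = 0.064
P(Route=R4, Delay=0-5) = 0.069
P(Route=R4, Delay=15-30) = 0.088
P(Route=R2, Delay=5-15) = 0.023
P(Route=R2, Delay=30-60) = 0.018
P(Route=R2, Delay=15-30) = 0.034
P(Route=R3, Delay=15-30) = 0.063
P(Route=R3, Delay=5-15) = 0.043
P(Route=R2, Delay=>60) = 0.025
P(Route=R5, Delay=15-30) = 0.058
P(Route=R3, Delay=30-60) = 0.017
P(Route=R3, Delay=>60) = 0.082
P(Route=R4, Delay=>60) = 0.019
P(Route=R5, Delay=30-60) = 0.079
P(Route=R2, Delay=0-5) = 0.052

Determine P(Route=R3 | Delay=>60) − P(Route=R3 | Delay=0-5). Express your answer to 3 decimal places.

0.174

P(Delay=>60) = 0.025 + 0.082 + 0.019 + 0.064 = 0.190; P(Route=R3 | Delay=>60) = 0.082/0.190 = 0.4316.
P(Delay=0-5) = 0.052 + 0.063 + 0.069 + 0.061 = 0.245; P(Route=R3 | Delay=0-5) = 0.063/0.245 = 0.2571.
Difference = 0.174.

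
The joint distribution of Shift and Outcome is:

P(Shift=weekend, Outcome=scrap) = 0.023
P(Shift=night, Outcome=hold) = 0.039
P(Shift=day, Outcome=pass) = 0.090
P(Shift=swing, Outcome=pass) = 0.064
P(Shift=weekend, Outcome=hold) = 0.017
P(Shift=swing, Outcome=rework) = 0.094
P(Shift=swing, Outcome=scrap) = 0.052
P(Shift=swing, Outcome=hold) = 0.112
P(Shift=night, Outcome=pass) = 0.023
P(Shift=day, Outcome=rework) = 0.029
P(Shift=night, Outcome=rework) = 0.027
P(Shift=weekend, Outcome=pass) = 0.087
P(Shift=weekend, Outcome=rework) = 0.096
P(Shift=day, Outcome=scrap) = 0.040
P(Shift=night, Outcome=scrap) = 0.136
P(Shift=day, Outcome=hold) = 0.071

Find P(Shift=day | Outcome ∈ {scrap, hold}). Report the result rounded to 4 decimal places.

0.2265

P(Outcome=scrap) = 0.040 + 0.052 + 0.136 + 0.023 = 0.251.
P(Outcome=hold) = 0.071 + 0.112 + 0.039 + 0.017 = 0.239.
P(Outcome ∈ {scrap, hold}) = 0.251 + 0.239 = 0.490; P(Shift=day, Outcome ∈ {scrap, hold}) = 0.040 + 0.071 = 0.111.
P(Shift=day | Outcome ∈ {scrap, hold}) = 0.111/0.490 = 0.2265.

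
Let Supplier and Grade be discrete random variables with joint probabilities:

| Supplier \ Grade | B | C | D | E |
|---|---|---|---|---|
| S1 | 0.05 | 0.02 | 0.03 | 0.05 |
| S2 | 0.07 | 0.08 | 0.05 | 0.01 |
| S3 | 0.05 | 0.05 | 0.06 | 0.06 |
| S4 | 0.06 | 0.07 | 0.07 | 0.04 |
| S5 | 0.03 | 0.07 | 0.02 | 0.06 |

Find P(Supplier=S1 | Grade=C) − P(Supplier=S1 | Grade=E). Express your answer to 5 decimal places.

-0.15831

P(Grade=C) = 0.02 + 0.08 + 0.05 + 0.07 + 0.07 = 0.29; P(Supplier=S1 | Grade=C) = 0.02/0.29 = 0.068966.
P(Grade=E) = 0.05 + 0.01 + 0.06 + 0.04 + 0.06 = 0.22; P(Supplier=S1 | Grade=E) = 0.05/0.22 = 0.227273.
Difference = -0.15831.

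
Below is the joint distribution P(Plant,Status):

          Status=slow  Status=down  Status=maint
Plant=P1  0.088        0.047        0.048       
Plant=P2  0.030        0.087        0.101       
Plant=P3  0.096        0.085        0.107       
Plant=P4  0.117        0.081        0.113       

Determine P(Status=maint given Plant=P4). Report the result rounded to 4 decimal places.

P(Plant=P4) = 0.117 + 0.081 + 0.113 = 0.311.
P(Status=maint | Plant=P4) = 0.113/0.311 = 0.3633.

0.3633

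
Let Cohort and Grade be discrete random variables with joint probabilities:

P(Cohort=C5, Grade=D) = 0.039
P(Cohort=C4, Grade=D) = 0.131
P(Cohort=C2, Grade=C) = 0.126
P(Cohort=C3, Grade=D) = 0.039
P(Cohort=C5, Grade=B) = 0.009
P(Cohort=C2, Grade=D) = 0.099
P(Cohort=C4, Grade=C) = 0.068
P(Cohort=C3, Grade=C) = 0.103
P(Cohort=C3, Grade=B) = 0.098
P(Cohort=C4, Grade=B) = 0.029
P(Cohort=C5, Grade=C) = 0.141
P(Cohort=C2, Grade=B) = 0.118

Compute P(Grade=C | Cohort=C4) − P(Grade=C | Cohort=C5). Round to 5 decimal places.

P(Cohort=C4) = 0.029 + 0.068 + 0.131 = 0.228; P(Grade=C | Cohort=C4) = 0.068/0.228 = 0.298246.
P(Cohort=C5) = 0.009 + 0.141 + 0.039 = 0.189; P(Grade=C | Cohort=C5) = 0.141/0.189 = 0.746032.
Difference = -0.44779.

-0.44779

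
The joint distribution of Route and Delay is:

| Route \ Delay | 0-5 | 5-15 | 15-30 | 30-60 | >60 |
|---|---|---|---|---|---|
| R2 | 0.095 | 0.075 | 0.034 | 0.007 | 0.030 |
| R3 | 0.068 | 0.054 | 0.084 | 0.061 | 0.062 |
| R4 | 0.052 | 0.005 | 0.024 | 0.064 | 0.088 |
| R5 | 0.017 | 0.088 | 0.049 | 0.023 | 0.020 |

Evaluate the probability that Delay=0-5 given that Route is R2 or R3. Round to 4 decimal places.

0.2860

P(Route=R2) = 0.095 + 0.075 + 0.034 + 0.007 + 0.030 = 0.241.
P(Route=R3) = 0.068 + 0.054 + 0.084 + 0.061 + 0.062 = 0.329.
P(Route ∈ {R2, R3}) = 0.241 + 0.329 = 0.570; P(Delay=0-5, Route ∈ {R2, R3}) = 0.095 + 0.068 = 0.163.
P(Delay=0-5 | Route ∈ {R2, R3}) = 0.163/0.570 = 0.2860.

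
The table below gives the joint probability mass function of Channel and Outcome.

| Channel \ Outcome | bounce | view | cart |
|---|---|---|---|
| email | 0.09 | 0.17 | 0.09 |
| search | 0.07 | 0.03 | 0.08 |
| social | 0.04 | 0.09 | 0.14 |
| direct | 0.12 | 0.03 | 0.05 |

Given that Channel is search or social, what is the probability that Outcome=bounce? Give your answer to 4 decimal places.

0.2444

P(Channel=search) = 0.07 + 0.03 + 0.08 = 0.18.
P(Channel=social) = 0.04 + 0.09 + 0.14 = 0.27.
P(Channel ∈ {search, social}) = 0.18 + 0.27 = 0.45; P(Outcome=bounce, Channel ∈ {search, social}) = 0.07 + 0.04 = 0.11.
P(Outcome=bounce | Channel ∈ {search, social}) = 0.11/0.45 = 0.2444.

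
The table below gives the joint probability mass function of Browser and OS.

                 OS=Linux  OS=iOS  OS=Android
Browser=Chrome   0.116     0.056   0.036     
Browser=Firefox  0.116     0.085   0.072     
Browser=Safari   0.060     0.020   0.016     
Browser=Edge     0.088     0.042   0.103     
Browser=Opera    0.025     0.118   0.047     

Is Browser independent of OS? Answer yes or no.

P(Browser=Opera) = 0.190 and P(OS=iOS) = 0.321, so their product is 0.06099, but P(Browser=Opera, OS=iOS) = 0.118. Since these differ, Browser and OS are not independent.

no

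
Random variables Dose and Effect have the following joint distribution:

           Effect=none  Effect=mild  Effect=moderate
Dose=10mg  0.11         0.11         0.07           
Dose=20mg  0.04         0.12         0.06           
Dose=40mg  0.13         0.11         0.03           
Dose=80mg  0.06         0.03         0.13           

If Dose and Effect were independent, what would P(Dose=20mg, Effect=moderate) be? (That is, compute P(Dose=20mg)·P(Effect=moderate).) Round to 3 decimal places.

P(Dose=20mg) = 0.04 + 0.12 + 0.06 = 0.22.
P(Effect=moderate) = 0.07 + 0.06 + 0.03 + 0.13 = 0.29.
Product: 0.22 × 0.29 = 0.064.

0.064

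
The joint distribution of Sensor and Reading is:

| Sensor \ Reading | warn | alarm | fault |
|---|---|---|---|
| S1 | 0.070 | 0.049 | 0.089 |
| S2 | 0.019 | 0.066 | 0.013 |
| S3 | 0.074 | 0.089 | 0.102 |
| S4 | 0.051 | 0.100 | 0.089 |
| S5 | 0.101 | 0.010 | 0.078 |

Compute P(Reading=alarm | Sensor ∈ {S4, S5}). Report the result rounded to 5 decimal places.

0.25641

P(Sensor=S4) = 0.051 + 0.100 + 0.089 = 0.240.
P(Sensor=S5) = 0.101 + 0.010 + 0.078 = 0.189.
P(Sensor ∈ {S4, S5}) = 0.240 + 0.189 = 0.429; P(Reading=alarm, Sensor ∈ {S4, S5}) = 0.100 + 0.010 = 0.110.
P(Reading=alarm | Sensor ∈ {S4, S5}) = 0.110/0.429 = 0.25641.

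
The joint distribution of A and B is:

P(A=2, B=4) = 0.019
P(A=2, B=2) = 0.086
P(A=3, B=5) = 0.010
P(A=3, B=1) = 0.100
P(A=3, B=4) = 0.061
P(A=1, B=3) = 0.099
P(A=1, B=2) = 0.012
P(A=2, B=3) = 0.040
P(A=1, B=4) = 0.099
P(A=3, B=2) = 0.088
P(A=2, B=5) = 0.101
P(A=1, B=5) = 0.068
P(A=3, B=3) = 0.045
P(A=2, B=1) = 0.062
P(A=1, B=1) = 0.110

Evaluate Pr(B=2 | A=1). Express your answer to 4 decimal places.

0.0309

P(A=1) = 0.110 + 0.012 + 0.099 + 0.099 + 0.068 = 0.388.
P(B=2 | A=1) = 0.012/0.388 = 0.0309.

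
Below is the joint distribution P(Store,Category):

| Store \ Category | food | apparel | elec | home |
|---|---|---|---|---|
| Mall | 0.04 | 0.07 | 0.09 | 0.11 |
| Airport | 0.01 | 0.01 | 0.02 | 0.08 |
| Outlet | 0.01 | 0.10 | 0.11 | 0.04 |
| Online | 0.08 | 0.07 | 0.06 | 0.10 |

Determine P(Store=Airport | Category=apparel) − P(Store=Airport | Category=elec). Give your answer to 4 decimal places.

-0.0314

P(Category=apparel) = 0.07 + 0.01 + 0.10 + 0.07 = 0.25; P(Store=Airport | Category=apparel) = 0.01/0.25 = 0.04000.
P(Category=elec) = 0.09 + 0.02 + 0.11 + 0.06 = 0.28; P(Store=Airport | Category=elec) = 0.02/0.28 = 0.07143.
Difference = -0.0314.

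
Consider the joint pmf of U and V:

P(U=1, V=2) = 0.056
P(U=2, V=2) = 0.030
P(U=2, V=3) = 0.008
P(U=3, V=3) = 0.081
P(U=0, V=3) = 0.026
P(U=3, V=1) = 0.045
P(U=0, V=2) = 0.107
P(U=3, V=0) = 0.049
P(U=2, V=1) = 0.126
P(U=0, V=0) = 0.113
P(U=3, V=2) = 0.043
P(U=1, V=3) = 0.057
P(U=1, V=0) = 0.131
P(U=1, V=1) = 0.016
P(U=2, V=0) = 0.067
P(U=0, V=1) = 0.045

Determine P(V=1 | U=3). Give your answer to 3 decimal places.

P(U=3) = 0.049 + 0.045 + 0.043 + 0.081 = 0.218.
P(V=1 | U=3) = 0.045/0.218 = 0.206.

0.206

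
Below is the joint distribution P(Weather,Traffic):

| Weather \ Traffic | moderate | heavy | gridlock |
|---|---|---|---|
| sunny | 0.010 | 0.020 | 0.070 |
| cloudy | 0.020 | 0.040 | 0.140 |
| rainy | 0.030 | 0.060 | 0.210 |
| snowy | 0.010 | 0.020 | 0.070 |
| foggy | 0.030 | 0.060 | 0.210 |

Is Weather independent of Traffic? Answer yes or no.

Every cell satisfies P(Weather,Traffic) = P(Weather)·P(Traffic). For instance P(Weather=sunny) = 0.100, P(Traffic=gridlock) = 0.700, and 0.100×0.700 = 0.070 matches the joint entry. So Weather and Traffic are independent.

yes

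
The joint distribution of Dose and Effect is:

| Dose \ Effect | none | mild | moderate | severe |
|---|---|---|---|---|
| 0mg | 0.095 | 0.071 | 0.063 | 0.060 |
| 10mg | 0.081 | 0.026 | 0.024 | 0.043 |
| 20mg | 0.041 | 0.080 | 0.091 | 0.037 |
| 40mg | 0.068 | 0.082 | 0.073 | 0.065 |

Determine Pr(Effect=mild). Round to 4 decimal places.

0.2590

P(Effect=mild) = 0.071 + 0.026 + 0.080 + 0.082 = 0.259.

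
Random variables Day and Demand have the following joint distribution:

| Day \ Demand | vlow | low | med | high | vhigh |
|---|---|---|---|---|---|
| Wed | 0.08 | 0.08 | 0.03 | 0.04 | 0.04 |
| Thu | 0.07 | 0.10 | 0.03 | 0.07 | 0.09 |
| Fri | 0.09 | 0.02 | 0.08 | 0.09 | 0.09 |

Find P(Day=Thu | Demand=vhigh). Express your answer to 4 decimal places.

0.4091

P(Demand=vhigh) = 0.04 + 0.09 + 0.09 = 0.22.
P(Day=Thu | Demand=vhigh) = 0.09/0.22 = 0.4091.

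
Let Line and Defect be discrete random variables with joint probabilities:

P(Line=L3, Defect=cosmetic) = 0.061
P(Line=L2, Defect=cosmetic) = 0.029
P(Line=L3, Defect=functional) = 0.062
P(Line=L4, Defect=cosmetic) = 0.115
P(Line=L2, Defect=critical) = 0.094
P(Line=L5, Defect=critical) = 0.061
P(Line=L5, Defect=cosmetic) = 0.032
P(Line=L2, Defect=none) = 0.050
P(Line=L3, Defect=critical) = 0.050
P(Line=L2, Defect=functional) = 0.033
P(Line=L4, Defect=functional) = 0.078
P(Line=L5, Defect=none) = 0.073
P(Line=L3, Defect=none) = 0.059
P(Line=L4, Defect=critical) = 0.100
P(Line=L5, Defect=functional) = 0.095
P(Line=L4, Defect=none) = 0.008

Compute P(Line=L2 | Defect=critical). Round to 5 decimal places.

P(Defect=critical) = 0.094 + 0.050 + 0.100 + 0.061 = 0.305.
P(Line=L2 | Defect=critical) = 0.094/0.305 = 0.30820.

0.30820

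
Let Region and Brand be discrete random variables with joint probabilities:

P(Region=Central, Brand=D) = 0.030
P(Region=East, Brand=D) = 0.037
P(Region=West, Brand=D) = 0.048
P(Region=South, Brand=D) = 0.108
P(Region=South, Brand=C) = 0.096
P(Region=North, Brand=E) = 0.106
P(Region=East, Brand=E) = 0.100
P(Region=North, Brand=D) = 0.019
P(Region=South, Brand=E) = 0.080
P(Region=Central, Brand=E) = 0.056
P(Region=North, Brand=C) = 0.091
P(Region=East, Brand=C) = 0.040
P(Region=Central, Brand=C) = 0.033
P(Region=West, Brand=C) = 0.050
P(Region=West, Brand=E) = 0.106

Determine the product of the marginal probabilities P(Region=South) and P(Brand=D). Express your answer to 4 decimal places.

P(Region=South) = 0.096 + 0.108 + 0.080 = 0.284.
P(Brand=D) = 0.019 + 0.108 + 0.037 + 0.048 + 0.030 = 0.242.
Product: 0.284 × 0.242 = 0.0687.

0.0687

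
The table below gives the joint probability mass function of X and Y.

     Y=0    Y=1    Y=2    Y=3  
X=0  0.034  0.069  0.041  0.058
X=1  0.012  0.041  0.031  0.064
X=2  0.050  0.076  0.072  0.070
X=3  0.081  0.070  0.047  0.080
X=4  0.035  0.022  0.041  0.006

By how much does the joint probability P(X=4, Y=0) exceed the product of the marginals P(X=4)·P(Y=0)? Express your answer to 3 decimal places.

0.013

P(X=4) = 0.035 + 0.022 + 0.041 + 0.006 = 0.104.
P(Y=0) = 0.034 + 0.012 + 0.050 + 0.081 + 0.035 = 0.212.
P(X=4, Y=0) − P(X=4)P(Y=0) = 0.035 − 0.104×0.212 = 0.013.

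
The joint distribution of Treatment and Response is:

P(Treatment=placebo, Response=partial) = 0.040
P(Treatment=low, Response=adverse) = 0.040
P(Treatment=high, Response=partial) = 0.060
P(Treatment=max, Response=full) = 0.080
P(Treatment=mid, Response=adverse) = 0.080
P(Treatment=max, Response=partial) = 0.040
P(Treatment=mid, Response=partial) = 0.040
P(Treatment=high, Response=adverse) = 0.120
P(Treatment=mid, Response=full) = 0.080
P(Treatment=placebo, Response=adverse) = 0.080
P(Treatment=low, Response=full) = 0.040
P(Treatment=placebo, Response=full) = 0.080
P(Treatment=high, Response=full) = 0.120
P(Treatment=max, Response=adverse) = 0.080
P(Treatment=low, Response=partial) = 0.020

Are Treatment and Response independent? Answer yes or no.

Every cell satisfies P(Treatment,Response) = P(Treatment)·P(Response). For instance P(Treatment=low) = 0.100, P(Response=full) = 0.400, and 0.100×0.400 = 0.040 matches the joint entry. So Treatment and Response are independent.

yes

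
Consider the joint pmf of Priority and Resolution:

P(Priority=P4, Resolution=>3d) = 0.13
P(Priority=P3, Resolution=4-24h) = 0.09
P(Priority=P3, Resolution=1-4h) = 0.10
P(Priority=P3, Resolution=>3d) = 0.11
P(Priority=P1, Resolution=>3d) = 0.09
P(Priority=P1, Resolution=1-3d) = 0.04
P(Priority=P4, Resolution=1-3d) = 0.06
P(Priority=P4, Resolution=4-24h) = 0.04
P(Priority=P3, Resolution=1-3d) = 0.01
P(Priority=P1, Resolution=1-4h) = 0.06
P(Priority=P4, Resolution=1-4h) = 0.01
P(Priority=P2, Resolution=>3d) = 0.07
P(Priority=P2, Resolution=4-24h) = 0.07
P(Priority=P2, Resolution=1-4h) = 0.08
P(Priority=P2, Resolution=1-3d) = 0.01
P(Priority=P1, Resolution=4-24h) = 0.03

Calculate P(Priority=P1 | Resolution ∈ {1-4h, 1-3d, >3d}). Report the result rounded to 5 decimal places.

P(Resolution=1-4h) = 0.06 + 0.08 + 0.10 + 0.01 = 0.25.
P(Resolution=1-3d) = 0.04 + 0.01 + 0.01 + 0.06 = 0.12.
P(Resolution=>3d) = 0.09 + 0.07 + 0.11 + 0.13 = 0.40.
P(Resolution ∈ {1-4h, 1-3d, >3d}) = 0.25 + 0.12 + 0.40 = 0.77; P(Priority=P1, Resolution ∈ {1-4h, 1-3d, >3d}) = 0.06 + 0.04 + 0.09 = 0.19.
P(Priority=P1 | Resolution ∈ {1-4h, 1-3d, >3d}) = 0.19/0.77 = 0.24675.

0.24675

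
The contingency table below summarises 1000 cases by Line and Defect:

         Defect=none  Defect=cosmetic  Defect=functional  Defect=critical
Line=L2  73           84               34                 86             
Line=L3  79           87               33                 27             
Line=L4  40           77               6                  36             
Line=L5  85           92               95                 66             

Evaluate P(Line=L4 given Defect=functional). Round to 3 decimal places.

Total with Defect=functional: 34 + 33 + 6 + 95 = 168.
P(Line=L4 | Defect=functional) = 6/168 = 0.036.

0.036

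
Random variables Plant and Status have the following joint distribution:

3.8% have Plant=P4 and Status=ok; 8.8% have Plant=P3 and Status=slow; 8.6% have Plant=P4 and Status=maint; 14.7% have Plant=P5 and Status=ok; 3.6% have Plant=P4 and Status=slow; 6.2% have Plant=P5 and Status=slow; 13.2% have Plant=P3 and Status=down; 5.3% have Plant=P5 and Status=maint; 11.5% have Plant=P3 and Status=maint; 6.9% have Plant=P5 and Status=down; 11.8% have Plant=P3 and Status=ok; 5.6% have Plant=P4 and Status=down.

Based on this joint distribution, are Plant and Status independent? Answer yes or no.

no

P(Plant=P5) = 0.331 and P(Status=ok) = 0.303, so their product is 0.10029, but P(Plant=P5, Status=ok) = 0.147. Since these differ, Plant and Status are not independent.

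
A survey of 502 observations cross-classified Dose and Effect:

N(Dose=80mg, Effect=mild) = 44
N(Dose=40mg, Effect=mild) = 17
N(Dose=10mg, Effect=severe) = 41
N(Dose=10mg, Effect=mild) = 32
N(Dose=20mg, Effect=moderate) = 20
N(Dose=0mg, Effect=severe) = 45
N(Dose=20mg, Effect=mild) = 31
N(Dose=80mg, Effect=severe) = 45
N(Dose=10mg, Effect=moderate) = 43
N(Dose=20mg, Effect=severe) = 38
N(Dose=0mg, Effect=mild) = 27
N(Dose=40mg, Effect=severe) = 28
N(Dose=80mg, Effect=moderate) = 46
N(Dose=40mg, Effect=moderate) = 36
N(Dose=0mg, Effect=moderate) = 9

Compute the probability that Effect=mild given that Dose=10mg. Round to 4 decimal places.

0.2759

Total with Dose=10mg: 32 + 43 + 41 = 116.
P(Effect=mild | Dose=10mg) = 32/116 = 0.2759.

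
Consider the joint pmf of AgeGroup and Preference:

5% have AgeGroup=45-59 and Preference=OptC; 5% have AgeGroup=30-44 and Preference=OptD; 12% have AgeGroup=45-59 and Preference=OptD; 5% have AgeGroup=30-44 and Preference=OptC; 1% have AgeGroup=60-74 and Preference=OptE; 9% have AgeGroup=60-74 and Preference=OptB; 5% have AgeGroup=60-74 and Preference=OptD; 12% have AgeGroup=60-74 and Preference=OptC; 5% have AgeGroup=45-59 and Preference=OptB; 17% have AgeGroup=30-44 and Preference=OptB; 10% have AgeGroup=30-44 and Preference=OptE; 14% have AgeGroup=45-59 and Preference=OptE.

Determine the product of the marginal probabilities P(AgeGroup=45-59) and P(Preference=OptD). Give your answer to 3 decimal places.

0.079

P(AgeGroup=45-59) = 0.05 + 0.05 + 0.12 + 0.14 = 0.36.
P(Preference=OptD) = 0.05 + 0.12 + 0.05 = 0.22.
Product: 0.36 × 0.22 = 0.079.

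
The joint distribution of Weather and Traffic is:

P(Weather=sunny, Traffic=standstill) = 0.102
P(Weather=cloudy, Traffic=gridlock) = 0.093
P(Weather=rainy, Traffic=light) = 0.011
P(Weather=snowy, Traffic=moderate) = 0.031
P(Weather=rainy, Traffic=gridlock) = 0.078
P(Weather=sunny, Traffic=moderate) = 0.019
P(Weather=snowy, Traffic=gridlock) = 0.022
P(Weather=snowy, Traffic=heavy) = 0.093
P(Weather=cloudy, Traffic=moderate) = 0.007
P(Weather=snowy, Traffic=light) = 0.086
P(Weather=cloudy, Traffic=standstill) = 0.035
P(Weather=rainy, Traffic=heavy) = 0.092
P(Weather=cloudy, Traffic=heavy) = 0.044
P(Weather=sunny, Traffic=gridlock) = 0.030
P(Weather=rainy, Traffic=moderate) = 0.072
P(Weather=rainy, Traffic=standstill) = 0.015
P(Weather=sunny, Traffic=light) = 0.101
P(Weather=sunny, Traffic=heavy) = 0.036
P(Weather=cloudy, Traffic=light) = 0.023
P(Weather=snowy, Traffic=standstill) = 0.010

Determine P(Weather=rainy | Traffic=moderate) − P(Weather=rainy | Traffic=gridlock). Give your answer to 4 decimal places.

0.2084

P(Traffic=moderate) = 0.019 + 0.007 + 0.072 + 0.031 = 0.129; P(Weather=rainy | Traffic=moderate) = 0.072/0.129 = 0.55814.
P(Traffic=gridlock) = 0.030 + 0.093 + 0.078 + 0.022 = 0.223; P(Weather=rainy | Traffic=gridlock) = 0.078/0.223 = 0.34978.
Difference = 0.2084.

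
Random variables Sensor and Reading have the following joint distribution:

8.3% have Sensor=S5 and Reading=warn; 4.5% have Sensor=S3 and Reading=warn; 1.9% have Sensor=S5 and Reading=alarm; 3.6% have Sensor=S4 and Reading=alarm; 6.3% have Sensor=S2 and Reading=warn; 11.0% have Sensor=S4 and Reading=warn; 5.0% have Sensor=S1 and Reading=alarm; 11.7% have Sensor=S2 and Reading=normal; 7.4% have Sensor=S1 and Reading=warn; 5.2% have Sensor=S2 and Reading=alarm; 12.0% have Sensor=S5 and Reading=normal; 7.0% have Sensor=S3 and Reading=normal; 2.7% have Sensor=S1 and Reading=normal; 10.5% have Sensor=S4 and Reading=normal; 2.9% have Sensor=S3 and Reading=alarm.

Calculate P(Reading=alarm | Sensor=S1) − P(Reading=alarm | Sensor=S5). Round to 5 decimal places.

P(Sensor=S1) = 0.027 + 0.074 + 0.050 = 0.151; P(Reading=alarm | Sensor=S1) = 0.050/0.151 = 0.331126.
P(Sensor=S5) = 0.120 + 0.083 + 0.019 = 0.222; P(Reading=alarm | Sensor=S5) = 0.019/0.222 = 0.085586.
Difference = 0.24554.

0.24554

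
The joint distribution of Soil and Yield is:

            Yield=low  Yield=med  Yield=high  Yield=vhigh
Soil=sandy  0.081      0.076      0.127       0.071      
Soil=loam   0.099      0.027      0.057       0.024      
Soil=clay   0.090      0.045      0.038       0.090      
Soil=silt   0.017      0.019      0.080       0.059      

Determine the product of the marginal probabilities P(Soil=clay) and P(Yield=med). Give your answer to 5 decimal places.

0.04392

P(Soil=clay) = 0.090 + 0.045 + 0.038 + 0.090 = 0.263.
P(Yield=med) = 0.076 + 0.027 + 0.045 + 0.019 = 0.167.
Product: 0.263 × 0.167 = 0.04392.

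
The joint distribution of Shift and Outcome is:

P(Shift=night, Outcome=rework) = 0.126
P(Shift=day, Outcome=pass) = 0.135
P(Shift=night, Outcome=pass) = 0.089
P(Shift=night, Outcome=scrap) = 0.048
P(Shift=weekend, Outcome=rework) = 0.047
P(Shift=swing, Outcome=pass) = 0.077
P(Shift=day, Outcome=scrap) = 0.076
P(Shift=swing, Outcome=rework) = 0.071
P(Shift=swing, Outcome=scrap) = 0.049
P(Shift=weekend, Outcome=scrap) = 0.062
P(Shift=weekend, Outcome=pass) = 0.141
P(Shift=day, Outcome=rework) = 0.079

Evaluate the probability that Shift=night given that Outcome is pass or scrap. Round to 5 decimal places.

0.20236

P(Outcome=pass) = 0.135 + 0.077 + 0.089 + 0.141 = 0.442.
P(Outcome=scrap) = 0.076 + 0.049 + 0.048 + 0.062 = 0.235.
P(Outcome ∈ {pass, scrap}) = 0.442 + 0.235 = 0.677; P(Shift=night, Outcome ∈ {pass, scrap}) = 0.089 + 0.048 = 0.137.
P(Shift=night | Outcome ∈ {pass, scrap}) = 0.137/0.677 = 0.20236.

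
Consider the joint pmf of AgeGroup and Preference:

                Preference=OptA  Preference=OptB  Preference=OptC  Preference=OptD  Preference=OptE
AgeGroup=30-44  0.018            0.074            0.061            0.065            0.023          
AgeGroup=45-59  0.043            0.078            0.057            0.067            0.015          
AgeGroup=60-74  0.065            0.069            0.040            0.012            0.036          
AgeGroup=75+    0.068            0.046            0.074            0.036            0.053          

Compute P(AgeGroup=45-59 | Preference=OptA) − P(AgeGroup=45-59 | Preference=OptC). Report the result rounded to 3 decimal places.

P(Preference=OptA) = 0.018 + 0.043 + 0.065 + 0.068 = 0.194; P(AgeGroup=45-59 | Preference=OptA) = 0.043/0.194 = 0.2216.
P(Preference=OptC) = 0.061 + 0.057 + 0.040 + 0.074 = 0.232; P(AgeGroup=45-59 | Preference=OptC) = 0.057/0.232 = 0.2457.
Difference = -0.024.

-0.024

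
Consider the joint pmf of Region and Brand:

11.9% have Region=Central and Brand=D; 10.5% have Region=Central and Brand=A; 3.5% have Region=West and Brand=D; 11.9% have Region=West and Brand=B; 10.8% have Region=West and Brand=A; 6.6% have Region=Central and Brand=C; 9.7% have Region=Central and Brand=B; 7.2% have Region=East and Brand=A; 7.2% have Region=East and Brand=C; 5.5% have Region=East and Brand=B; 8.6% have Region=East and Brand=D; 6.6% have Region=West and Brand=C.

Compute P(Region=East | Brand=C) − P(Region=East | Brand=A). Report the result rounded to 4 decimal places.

0.1003

P(Brand=C) = 0.072 + 0.066 + 0.066 = 0.204; P(Region=East | Brand=C) = 0.072/0.204 = 0.35294.
P(Brand=A) = 0.072 + 0.108 + 0.105 = 0.285; P(Region=East | Brand=A) = 0.072/0.285 = 0.25263.
Difference = 0.1003.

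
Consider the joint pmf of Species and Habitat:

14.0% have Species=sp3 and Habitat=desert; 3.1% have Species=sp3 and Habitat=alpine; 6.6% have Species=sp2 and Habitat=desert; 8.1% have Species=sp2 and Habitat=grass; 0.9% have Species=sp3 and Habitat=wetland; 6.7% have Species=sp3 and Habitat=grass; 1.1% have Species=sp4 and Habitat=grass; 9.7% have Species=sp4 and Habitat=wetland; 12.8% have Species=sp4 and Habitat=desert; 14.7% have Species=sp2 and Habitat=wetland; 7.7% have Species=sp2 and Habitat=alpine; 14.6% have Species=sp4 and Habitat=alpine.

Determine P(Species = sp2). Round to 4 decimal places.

0.3710

P(Species=sp2) = 0.081 + 0.147 + 0.066 + 0.077 = 0.371.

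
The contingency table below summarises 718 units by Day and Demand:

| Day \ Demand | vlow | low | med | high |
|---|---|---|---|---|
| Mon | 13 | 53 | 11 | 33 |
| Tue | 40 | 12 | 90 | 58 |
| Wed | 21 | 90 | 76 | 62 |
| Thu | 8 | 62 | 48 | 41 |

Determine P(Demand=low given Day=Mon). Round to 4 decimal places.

0.4818

Total with Day=Mon: 13 + 53 + 11 + 33 = 110.
P(Demand=low | Day=Mon) = 53/110 = 0.4818.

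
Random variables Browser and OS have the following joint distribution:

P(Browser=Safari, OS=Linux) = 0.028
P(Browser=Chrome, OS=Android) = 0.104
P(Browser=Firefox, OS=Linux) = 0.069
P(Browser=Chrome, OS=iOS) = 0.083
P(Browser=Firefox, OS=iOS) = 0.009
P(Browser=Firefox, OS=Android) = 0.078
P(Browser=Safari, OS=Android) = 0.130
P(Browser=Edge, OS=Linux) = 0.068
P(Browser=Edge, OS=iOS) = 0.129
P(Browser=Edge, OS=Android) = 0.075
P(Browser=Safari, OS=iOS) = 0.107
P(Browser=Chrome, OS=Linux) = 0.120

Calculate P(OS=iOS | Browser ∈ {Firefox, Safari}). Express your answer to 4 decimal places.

0.2755

P(Browser=Firefox) = 0.069 + 0.009 + 0.078 = 0.156.
P(Browser=Safari) = 0.028 + 0.107 + 0.130 = 0.265.
P(Browser ∈ {Firefox, Safari}) = 0.156 + 0.265 = 0.421; P(OS=iOS, Browser ∈ {Firefox, Safari}) = 0.009 + 0.107 = 0.116.
P(OS=iOS | Browser ∈ {Firefox, Safari}) = 0.116/0.421 = 0.2755.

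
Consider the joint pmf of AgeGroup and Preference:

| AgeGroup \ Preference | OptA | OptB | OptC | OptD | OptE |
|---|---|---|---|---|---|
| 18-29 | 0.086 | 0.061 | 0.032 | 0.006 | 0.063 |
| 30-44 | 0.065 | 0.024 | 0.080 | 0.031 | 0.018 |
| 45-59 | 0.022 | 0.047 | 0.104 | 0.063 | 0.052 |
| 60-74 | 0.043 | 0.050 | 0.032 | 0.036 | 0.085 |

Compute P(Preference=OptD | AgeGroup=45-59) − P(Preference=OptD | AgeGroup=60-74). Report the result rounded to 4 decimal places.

P(AgeGroup=45-59) = 0.022 + 0.047 + 0.104 + 0.063 + 0.052 = 0.288; P(Preference=OptD | AgeGroup=45-59) = 0.063/0.288 = 0.21875.
P(AgeGroup=60-74) = 0.043 + 0.050 + 0.032 + 0.036 + 0.085 = 0.246; P(Preference=OptD | AgeGroup=60-74) = 0.036/0.246 = 0.14634.
Difference = 0.0724.

0.0724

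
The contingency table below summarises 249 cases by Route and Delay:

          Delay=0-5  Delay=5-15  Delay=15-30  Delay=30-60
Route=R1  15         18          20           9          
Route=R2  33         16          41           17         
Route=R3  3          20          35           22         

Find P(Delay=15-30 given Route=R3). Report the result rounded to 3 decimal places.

Total with Route=R3: 3 + 20 + 35 + 22 = 80.
P(Delay=15-30 | Route=R3) = 35/80 = 0.438.

0.438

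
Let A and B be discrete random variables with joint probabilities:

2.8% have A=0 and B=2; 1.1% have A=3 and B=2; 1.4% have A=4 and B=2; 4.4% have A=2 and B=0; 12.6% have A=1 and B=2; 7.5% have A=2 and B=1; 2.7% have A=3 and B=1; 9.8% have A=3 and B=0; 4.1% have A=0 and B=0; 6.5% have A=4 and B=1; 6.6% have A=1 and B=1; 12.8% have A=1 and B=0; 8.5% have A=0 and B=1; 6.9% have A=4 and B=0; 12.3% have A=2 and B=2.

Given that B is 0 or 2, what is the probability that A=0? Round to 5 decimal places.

0.10117

P(B=0) = 0.041 + 0.128 + 0.044 + 0.098 + 0.069 = 0.380.
P(B=2) = 0.028 + 0.126 + 0.123 + 0.011 + 0.014 = 0.302.
P(B ∈ {0, 2}) = 0.380 + 0.302 = 0.682; P(A=0, B ∈ {0, 2}) = 0.041 + 0.028 = 0.069.
P(A=0 | B ∈ {0, 2}) = 0.069/0.682 = 0.10117.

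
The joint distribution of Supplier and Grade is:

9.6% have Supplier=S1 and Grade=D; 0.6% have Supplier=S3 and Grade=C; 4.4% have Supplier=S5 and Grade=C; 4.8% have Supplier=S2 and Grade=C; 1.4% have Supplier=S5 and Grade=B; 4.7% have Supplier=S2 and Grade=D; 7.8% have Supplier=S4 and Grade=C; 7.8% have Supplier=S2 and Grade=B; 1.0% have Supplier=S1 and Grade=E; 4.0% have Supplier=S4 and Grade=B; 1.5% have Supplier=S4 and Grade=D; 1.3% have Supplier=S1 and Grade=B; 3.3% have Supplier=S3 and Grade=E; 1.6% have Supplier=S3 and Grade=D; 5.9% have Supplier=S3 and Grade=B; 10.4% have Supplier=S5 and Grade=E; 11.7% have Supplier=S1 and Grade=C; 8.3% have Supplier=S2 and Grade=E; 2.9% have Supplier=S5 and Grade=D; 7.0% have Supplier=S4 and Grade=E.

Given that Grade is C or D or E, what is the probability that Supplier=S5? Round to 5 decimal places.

P(Grade=C) = 0.117 + 0.048 + 0.006 + 0.078 + 0.044 = 0.293.
P(Grade=D) = 0.096 + 0.047 + 0.016 + 0.015 + 0.029 = 0.203.
P(Grade=E) = 0.010 + 0.083 + 0.033 + 0.070 + 0.104 = 0.300.
P(Grade ∈ {C, D, E}) = 0.293 + 0.203 + 0.300 = 0.796; P(Supplier=S5, Grade ∈ {C, D, E}) = 0.044 + 0.029 + 0.104 = 0.177.
P(Supplier=S5 | Grade ∈ {C, D, E}) = 0.177/0.796 = 0.22236.

0.22236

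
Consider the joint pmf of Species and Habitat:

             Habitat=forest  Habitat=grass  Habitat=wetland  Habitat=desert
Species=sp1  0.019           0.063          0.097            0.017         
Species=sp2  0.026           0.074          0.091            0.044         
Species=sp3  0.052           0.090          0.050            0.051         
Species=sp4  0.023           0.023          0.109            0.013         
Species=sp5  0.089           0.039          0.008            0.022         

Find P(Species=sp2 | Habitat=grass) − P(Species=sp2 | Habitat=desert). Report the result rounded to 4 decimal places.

P(Habitat=grass) = 0.063 + 0.074 + 0.090 + 0.023 + 0.039 = 0.289; P(Species=sp2 | Habitat=grass) = 0.074/0.289 = 0.25606.
P(Habitat=desert) = 0.017 + 0.044 + 0.051 + 0.013 + 0.022 = 0.147; P(Species=sp2 | Habitat=desert) = 0.044/0.147 = 0.29932.
Difference = -0.0433.

-0.0433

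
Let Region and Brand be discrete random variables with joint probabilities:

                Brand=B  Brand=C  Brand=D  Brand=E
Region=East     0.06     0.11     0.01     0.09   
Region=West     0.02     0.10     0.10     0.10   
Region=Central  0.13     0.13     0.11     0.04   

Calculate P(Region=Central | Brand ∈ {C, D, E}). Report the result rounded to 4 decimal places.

P(Brand=C) = 0.11 + 0.10 + 0.13 = 0.34.
P(Brand=D) = 0.01 + 0.10 + 0.11 = 0.22.
P(Brand=E) = 0.09 + 0.10 + 0.04 = 0.23.
P(Brand ∈ {C, D, E}) = 0.34 + 0.22 + 0.23 = 0.79; P(Region=Central, Brand ∈ {C, D, E}) = 0.13 + 0.11 + 0.04 = 0.28.
P(Region=Central | Brand ∈ {C, D, E}) = 0.28/0.79 = 0.3544.

0.3544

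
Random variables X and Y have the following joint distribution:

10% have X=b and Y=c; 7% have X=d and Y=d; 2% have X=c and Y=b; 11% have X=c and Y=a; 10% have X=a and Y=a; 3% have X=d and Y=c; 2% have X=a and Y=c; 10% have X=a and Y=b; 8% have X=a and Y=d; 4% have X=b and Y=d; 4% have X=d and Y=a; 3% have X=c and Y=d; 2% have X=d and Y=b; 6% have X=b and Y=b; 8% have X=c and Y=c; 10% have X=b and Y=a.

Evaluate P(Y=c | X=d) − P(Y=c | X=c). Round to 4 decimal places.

P(X=d) = 0.04 + 0.02 + 0.03 + 0.07 = 0.16; P(Y=c | X=d) = 0.03/0.16 = 0.18750.
P(X=c) = 0.11 + 0.02 + 0.08 + 0.03 = 0.24; P(Y=c | X=c) = 0.08/0.24 = 0.33333.
Difference = -0.1458.

-0.1458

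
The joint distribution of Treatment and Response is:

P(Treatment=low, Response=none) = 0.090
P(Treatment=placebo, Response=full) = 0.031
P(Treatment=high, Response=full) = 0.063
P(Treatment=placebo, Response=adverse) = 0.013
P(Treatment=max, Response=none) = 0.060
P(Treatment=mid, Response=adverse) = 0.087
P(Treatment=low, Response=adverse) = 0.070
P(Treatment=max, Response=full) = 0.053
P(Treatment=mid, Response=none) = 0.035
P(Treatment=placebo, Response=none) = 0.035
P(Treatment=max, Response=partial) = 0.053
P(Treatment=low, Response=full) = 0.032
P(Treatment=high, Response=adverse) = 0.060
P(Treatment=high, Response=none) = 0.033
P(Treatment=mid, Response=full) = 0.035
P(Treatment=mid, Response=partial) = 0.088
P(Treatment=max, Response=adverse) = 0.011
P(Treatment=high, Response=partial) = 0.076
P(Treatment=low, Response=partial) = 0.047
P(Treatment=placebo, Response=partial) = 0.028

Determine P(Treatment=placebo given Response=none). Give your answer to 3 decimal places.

P(Response=none) = 0.035 + 0.090 + 0.035 + 0.033 + 0.060 = 0.253.
P(Treatment=placebo | Response=none) = 0.035/0.253 = 0.138.

0.138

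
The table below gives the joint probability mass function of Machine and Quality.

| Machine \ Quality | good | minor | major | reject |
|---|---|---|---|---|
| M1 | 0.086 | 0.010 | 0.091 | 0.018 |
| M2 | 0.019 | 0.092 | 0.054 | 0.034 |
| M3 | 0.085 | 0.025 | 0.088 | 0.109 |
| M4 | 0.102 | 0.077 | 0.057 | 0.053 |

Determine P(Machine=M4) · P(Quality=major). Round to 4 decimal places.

P(Machine=M4) = 0.102 + 0.077 + 0.057 + 0.053 = 0.289.
P(Quality=major) = 0.091 + 0.054 + 0.088 + 0.057 = 0.290.
Product: 0.289 × 0.290 = 0.0838.

0.0838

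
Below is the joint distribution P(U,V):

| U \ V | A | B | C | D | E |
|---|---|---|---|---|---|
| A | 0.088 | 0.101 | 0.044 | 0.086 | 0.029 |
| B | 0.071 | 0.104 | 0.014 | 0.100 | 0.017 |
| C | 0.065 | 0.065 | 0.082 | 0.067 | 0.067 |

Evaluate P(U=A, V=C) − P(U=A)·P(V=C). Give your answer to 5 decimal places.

-0.00472

P(U=A) = 0.088 + 0.101 + 0.044 + 0.086 + 0.029 = 0.348.
P(V=C) = 0.044 + 0.014 + 0.082 = 0.140.
P(U=A, V=C) − P(U=A)P(V=C) = 0.044 − 0.348×0.140 = -0.00472.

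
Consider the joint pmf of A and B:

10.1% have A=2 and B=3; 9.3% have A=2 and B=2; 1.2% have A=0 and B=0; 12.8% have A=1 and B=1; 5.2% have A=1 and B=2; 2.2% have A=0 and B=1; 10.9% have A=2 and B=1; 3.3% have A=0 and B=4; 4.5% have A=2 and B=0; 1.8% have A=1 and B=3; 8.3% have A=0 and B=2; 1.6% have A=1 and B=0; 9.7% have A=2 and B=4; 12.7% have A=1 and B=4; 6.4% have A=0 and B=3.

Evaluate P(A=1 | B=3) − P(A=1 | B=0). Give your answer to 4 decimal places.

-0.1208

P(B=3) = 0.064 + 0.018 + 0.101 = 0.183; P(A=1 | B=3) = 0.018/0.183 = 0.09836.
P(B=0) = 0.012 + 0.016 + 0.045 = 0.073; P(A=1 | B=0) = 0.016/0.073 = 0.21918.
Difference = -0.1208.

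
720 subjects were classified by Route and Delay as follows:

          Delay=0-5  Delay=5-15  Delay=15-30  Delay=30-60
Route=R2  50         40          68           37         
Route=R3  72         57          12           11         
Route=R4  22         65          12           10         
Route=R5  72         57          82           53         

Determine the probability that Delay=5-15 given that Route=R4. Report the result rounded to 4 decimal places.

Total with Route=R4: 22 + 65 + 12 + 10 = 109.
P(Delay=5-15 | Route=R4) = 65/109 = 0.5963.

0.5963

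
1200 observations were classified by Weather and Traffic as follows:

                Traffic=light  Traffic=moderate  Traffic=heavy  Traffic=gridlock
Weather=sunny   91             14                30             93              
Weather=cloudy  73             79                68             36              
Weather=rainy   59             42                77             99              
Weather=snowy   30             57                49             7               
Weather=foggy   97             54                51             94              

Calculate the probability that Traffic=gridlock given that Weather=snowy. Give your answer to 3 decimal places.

Total with Weather=snowy: 30 + 57 + 49 + 7 = 143.
P(Traffic=gridlock | Weather=snowy) = 7/143 = 0.049.

0.049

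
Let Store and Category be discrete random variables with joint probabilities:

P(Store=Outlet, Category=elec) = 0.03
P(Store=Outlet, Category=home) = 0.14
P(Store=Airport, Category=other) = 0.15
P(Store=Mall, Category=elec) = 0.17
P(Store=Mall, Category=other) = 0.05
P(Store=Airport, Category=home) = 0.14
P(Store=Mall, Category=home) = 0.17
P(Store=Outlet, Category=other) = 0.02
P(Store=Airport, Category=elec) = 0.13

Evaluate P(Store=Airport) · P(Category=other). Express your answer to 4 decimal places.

P(Store=Airport) = 0.13 + 0.14 + 0.15 = 0.42.
P(Category=other) = 0.05 + 0.15 + 0.02 = 0.22.
Product: 0.42 × 0.22 = 0.0924.

0.0924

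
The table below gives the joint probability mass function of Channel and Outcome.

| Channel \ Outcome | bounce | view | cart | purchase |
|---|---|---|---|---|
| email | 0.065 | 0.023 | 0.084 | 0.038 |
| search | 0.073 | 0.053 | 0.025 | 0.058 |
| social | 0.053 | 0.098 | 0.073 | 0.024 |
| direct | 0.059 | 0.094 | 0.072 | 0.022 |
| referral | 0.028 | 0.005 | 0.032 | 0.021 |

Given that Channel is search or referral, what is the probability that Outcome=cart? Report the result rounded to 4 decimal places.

0.1932

P(Channel=search) = 0.073 + 0.053 + 0.025 + 0.058 = 0.209.
P(Channel=referral) = 0.028 + 0.005 + 0.032 + 0.021 = 0.086.
P(Channel ∈ {search, referral}) = 0.209 + 0.086 = 0.295; P(Outcome=cart, Channel ∈ {search, referral}) = 0.025 + 0.032 = 0.057.
P(Outcome=cart | Channel ∈ {search, referral}) = 0.057/0.295 = 0.1932.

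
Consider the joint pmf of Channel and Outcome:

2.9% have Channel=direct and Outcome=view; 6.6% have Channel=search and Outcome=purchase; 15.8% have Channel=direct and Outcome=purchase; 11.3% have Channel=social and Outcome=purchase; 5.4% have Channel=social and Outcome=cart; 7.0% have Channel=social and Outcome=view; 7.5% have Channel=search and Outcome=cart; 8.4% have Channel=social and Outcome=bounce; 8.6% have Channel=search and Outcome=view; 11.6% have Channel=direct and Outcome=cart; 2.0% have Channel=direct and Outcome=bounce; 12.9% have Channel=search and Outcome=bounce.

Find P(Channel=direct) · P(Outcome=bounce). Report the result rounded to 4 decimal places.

0.0753

P(Channel=direct) = 0.020 + 0.029 + 0.116 + 0.158 = 0.323.
P(Outcome=bounce) = 0.129 + 0.084 + 0.020 = 0.233.
Product: 0.323 × 0.233 = 0.0753.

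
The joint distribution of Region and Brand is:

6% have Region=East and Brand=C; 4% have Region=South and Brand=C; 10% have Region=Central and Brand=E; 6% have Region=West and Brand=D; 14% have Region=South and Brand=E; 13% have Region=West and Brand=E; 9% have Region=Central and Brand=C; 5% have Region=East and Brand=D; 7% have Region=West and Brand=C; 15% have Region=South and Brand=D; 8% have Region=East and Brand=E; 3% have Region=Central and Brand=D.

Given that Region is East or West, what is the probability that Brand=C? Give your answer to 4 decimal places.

0.2889

P(Region=East) = 0.06 + 0.05 + 0.08 = 0.19.
P(Region=West) = 0.07 + 0.06 + 0.13 = 0.26.
P(Region ∈ {East, West}) = 0.19 + 0.26 = 0.45; P(Brand=C, Region ∈ {East, West}) = 0.06 + 0.07 = 0.13.
P(Brand=C | Region ∈ {East, West}) = 0.13/0.45 = 0.2889.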